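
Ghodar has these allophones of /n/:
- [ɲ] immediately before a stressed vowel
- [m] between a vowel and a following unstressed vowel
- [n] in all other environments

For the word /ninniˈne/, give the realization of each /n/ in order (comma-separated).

Occurrence 1 (position 1): no conditioning environment matches → elsewhere allophone [n].
Occurrence 2 (position 3): no conditioning environment matches → elsewhere allophone [n].
Occurrence 3 (position 4): no conditioning environment matches → elsewhere allophone [n].
Occurrence 4 (position 6): immediately before a stressed vowel → [ɲ].

[n], [n], [n], [ɲ]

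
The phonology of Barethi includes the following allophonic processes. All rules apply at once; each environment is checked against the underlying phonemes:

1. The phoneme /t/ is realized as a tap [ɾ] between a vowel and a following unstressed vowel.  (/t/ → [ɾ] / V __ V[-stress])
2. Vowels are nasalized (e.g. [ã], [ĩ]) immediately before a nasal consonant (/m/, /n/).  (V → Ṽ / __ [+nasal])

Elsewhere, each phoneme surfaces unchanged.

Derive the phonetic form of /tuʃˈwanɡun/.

/t/ (word-initial) is in the target of rule 1 but the environment (between a vowel and a following unstressed vowel) is not met → [t].
/u/ (between /t/ and /ʃ/) fails the environment for rule 2, so it stays [u].
/ʃ/ stays [ʃ].
/w/ (between /ʃ/ and /a/): no rule targets it → [w].
/a/ — between /w/ and /n/, before a nasal consonant — surfaces as [ã] (rule 2).
/n/ — not in any rule's target class → [n].
/ɡ/ — not in any rule's target class → [ɡ].
/u/ (between /ɡ/ and /n/): before a nasal consonant, so rule 2 applies → [ũ].
/n/ stays [n].

[tuʃˈwãnɡũn]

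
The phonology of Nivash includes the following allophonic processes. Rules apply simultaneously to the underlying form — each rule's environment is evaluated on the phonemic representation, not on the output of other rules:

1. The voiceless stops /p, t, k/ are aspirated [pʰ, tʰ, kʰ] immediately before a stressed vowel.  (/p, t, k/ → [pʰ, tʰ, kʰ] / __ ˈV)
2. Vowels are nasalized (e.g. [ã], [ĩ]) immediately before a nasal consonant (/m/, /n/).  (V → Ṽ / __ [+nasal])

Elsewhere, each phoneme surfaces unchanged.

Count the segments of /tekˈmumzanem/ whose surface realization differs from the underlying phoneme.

3

Segments that undergo a rule: /u/ → [ũ] (rule 2); /a/ → [ã] (rule 2); /e/ → [ẽ] (rule 2).
All other segments surface unchanged.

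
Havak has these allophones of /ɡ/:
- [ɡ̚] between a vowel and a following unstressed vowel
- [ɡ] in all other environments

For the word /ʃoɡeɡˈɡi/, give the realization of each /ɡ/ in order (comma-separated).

Occurrence 1 (position 3): between a vowel and a following unstressed vowel → [ɡ̚].
Occurrence 2 (position 5): no conditioning environment matches → elsewhere allophone [ɡ].
Occurrence 3 (position 6): no conditioning environment matches → elsewhere allophone [ɡ].

[ɡ̚], [ɡ], [ɡ]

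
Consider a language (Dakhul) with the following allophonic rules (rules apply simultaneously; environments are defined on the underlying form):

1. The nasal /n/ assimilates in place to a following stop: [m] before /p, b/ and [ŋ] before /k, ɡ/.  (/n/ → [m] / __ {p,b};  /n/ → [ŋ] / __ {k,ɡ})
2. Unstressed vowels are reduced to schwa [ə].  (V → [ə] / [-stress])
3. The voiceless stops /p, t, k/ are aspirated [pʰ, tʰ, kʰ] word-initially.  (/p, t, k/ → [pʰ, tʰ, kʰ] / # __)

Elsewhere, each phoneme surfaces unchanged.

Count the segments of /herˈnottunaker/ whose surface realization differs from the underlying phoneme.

4

Segments that undergo a rule: /e/ → [ə] (rule 2); /u/ → [ə] (rule 2); /a/ → [ə] (rule 2); /e/ → [ə] (rule 2).
All other segments surface unchanged.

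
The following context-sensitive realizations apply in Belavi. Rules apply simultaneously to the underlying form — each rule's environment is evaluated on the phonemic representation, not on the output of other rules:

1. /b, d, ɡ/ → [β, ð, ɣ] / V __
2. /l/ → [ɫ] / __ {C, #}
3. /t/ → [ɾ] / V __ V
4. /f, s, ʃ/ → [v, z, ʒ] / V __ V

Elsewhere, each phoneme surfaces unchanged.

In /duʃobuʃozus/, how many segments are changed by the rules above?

Segments that undergo a rule: /ʃ/ → [ʒ] (rule 4); /b/ → [β] (rule 1); /ʃ/ → [ʒ] (rule 4).
All other segments surface unchanged.

3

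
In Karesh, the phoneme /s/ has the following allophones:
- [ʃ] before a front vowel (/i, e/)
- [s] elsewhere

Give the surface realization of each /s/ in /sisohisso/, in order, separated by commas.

Occurrence 1 (position 1): before a front vowel (/i, e/) → [ʃ].
Occurrence 2 (position 3): no conditioning environment matches → elsewhere allophone [s].
Occurrence 3 (position 7): no conditioning environment matches → elsewhere allophone [s].
Occurrence 4 (position 8): no conditioning environment matches → elsewhere allophone [s].

[ʃ], [s], [s], [s]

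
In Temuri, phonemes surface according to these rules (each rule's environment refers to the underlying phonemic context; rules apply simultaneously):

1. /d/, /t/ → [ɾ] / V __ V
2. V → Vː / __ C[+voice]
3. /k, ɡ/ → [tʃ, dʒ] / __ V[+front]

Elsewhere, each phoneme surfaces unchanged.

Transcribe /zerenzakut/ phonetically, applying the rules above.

[zeːreːnzakut]

/z/ — not in any rule's target class → [z].
/e/ — between /z/ and /r/, before a voiced consonant — surfaces as [eː] (rule 2).
/r/ (between /e/ and /e/) is unaffected → [r].
/e/ (between /r/ and /n/): before a voiced consonant, so rule 2 applies → [eː].
/n/ (between /e/ and /z/) is unaffected → [n].
/z/ (between /n/ and /a/): no rule targets it → [z].
/a/ (between /z/ and /k/): rule 2 targets it, but not before a voiced consonant → unchanged [a].
/k/ (between /a/ and /u/) fails the environment for rule 3, so it stays [k].
/u/ (between /k/ and /t/): rule 2 targets it, but not before a voiced consonant → unchanged [u].
/t/ (word-final) fails the environment for rule 1, so it stays [t].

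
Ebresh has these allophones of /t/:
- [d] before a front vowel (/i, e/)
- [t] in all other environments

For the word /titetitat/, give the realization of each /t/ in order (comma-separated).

Occurrence 1 (position 1): before a front vowel (/i, e/) → [d].
Occurrence 2 (position 3): before a front vowel (/i, e/) → [d].
Occurrence 3 (position 5): before a front vowel (/i, e/) → [d].
Occurrence 4 (position 7): no conditioning environment matches → elsewhere allophone [t].
Occurrence 5 (position 9): no conditioning environment matches → elsewhere allophone [t].

[d], [d], [d], [t], [t]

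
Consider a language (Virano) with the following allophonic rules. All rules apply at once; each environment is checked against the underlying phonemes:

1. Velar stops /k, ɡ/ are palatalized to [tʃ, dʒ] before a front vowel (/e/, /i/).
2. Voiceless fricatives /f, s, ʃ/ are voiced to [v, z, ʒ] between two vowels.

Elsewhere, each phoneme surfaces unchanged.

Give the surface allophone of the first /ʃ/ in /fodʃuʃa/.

/ʃ/ (between /d/ and /u/) is in the target of rule 2 but the environment (between two vowels) is not met → [ʃ].

[ʃ]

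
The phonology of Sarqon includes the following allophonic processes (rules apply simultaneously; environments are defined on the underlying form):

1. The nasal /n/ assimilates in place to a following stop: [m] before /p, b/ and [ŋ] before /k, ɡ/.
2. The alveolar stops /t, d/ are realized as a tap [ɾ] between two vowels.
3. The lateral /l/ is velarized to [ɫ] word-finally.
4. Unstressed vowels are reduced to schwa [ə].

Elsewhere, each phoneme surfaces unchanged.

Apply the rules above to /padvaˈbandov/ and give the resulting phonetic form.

[pədvəˈbandəv]

/p/ (word-initial) is unaffected → [p].
Rule 4 applies to /a/ (between /p/ and /d/: in an unstressed syllable) → [ə].
/d/ (between /a/ and /v/) is in the target of rule 2 but the environment (between two vowels) is not met → [d].
/v/ stays [v].
/a/ (between /v/ and /b/) occurs in an unstressed syllable → [ə] by rule 4.
/b/ (between /a/ and /a/): no rule targets it → [b].
/a/ (between /b/ and /n/): rule 4 targets it, but not in an unstressed syllable → unchanged [a].
/n/ (between /a/ and /d/): rule 1 targets it, but not before a labial or velar stop → unchanged [n].
/d/ — between /n/ and /o/; rule 2 does not apply here → [d].
/o/ (between /d/ and /v/): in an unstressed syllable, so rule 4 applies → [ə].
/v/ (word-final): no rule targets it → [v].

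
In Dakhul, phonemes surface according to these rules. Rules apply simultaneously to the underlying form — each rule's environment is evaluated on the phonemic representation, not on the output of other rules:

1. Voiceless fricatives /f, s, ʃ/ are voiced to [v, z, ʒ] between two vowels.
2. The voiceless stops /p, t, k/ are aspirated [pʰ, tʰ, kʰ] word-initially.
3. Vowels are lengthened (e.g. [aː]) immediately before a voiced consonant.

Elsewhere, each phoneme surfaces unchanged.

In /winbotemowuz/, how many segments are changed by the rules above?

Segments that undergo a rule: /i/ → [iː] (rule 3); /e/ → [eː] (rule 3); /o/ → [oː] (rule 3); /u/ → [uː] (rule 3).
All other segments surface unchanged.

4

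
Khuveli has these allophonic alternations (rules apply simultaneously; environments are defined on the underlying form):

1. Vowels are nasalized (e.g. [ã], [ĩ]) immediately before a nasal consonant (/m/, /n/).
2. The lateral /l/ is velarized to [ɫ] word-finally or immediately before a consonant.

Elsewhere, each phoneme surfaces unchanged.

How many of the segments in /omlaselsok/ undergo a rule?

2

Segments that undergo a rule: /o/ → [õ] (rule 1); /l/ → [ɫ] (rule 2).
All other segments surface unchanged.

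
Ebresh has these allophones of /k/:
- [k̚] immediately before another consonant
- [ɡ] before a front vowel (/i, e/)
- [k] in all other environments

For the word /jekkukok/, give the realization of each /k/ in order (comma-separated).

Occurrence 1 (position 3): immediately before another consonant → [k̚].
Occurrence 2 (position 4): no conditioning environment matches → elsewhere allophone [k].
Occurrence 3 (position 6): no conditioning environment matches → elsewhere allophone [k].
Occurrence 4 (position 8): no conditioning environment matches → elsewhere allophone [k].

[k̚], [k], [k], [k]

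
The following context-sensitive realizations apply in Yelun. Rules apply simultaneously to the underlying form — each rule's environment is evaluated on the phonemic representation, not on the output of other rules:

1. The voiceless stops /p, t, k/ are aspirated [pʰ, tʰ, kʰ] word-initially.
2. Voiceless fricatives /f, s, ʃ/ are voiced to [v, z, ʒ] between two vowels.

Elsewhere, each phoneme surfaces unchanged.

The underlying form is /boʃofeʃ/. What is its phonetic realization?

[boʒoveʃ]

/b/ stays [b].
/o/ (between /b/ and /ʃ/): no rule targets it → [o].
/ʃ/ (between /o/ and /o/): between two vowels, so rule 2 applies → [ʒ].
/o/ — not in any rule's target class → [o].
/f/ — between /o/ and /e/, between two vowels — surfaces as [v] (rule 2).
/e/ (between /f/ and /ʃ/): no rule targets it → [e].
/ʃ/ (word-final) fails the environment for rule 2, so it stays [ʃ].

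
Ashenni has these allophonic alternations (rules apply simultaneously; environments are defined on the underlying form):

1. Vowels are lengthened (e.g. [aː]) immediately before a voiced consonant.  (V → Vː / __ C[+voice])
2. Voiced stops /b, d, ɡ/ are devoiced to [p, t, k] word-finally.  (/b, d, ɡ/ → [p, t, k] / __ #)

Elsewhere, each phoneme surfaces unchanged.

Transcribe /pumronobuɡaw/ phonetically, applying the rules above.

[puːmroːnoːbuːɡaːw]

/p/ (word-initial) is unaffected → [p].
/u/ (between /p/ and /m/): before a voiced consonant, so rule 1 applies → [uː].
/m/ stays [m].
/r/ — not in any rule's target class → [r].
/o/ meets the environment for rule 1 (before a voiced consonant) → [oː].
/n/ (between /o/ and /o/): no rule targets it → [n].
/o/ meets the environment for rule 1 (before a voiced consonant) → [oː].
/b/ (between /o/ and /u/) is in the target of rule 2 but the environment (word-finally) is not met → [b].
/u/ (between /b/ and /ɡ/) occurs before a voiced consonant → [uː] by rule 1.
/ɡ/ (between /u/ and /a/): rule 2 targets it, but not word-finally → unchanged [ɡ].
/a/ (between /ɡ/ and /w/): before a voiced consonant, so rule 1 applies → [aː].
/w/ stays [w].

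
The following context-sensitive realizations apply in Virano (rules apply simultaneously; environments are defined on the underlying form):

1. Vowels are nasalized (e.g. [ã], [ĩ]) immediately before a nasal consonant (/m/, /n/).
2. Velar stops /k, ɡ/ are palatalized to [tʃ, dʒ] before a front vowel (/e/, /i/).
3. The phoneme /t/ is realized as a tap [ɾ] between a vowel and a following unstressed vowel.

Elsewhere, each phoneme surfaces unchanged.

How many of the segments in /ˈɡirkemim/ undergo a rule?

4

Segments that undergo a rule: /ɡ/ → [dʒ] (rule 2); /k/ → [tʃ] (rule 2); /e/ → [ẽ] (rule 1); /i/ → [ĩ] (rule 1).
All other segments surface unchanged.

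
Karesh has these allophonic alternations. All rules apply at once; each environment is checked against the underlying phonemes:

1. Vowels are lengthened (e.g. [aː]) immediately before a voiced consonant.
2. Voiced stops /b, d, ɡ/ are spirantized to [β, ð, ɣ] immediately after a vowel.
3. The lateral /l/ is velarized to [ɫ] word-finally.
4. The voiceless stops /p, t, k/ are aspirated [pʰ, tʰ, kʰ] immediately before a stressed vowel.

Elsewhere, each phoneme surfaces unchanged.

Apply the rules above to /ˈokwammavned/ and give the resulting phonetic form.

[ˈokwaːmmaːvneːð]

/o/ (word-initial) is in the target of rule 1 but the environment (before a voiced consonant) is not met → [o].
/k/ (between /o/ and /w/): rule 4 targets it, but not immediately before a stressed vowel → unchanged [k].
/w/ (between /k/ and /a/): no rule targets it → [w].
/a/ (between /w/ and /m/): before a voiced consonant, so rule 1 applies → [aː].
/m/ stays [m].
/m/ (between /m/ and /a/) is unaffected → [m].
/a/ (between /m/ and /v/): before a voiced consonant, so rule 1 applies → [aː].
/v/ — not in any rule's target class → [v].
/n/ (between /v/ and /e/): no rule targets it → [n].
/e/ — between /n/ and /d/, before a voiced consonant — surfaces as [eː] (rule 1).
/d/ (word-final): immediately after a vowel, so rule 2 applies → [ð].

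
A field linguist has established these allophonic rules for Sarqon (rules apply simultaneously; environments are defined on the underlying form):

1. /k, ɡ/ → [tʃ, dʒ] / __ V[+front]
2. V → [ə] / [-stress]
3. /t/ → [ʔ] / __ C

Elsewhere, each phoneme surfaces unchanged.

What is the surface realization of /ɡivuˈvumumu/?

[dʒəvəˈvuməmə]

/ɡ/ — word-initial, before a front vowel — surfaces as [dʒ] (rule 1).
/i/ (between /ɡ/ and /v/): in an unstressed syllable, so rule 2 applies → [ə].
/v/ (between /i/ and /u/): no rule targets it → [v].
/u/ meets the environment for rule 2 (in an unstressed syllable) → [ə].
/v/ — not in any rule's target class → [v].
/u/ (between /v/ and /m/) fails the environment for rule 2, so it stays [u].
/m/ stays [m].
/u/ (between /m/ and /m/) occurs in an unstressed syllable → [ə] by rule 2.
/m/ stays [m].
/u/ — word-final, in an unstressed syllable — surfaces as [ə] (rule 2).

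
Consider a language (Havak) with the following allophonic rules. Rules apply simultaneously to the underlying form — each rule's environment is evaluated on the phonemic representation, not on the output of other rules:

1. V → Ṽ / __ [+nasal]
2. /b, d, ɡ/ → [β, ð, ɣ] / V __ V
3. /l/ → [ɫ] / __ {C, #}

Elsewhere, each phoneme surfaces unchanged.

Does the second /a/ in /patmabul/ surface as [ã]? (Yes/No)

No

/a/ (between /m/ and /b/): rule 1 targets it, but not before a nasal consonant → unchanged [a].
The actual realization is [a], not [ã].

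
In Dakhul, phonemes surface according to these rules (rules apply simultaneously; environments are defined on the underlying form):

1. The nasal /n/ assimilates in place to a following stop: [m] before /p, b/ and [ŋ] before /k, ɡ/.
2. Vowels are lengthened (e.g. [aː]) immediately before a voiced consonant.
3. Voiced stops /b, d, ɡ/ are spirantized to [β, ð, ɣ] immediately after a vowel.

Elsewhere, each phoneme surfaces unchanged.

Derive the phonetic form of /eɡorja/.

Rule 2 applies to /e/ (word-initial: before a voiced consonant) → [eː].
Rule 3 applies to /ɡ/ (between /e/ and /o/: immediately after a vowel) → [ɣ].
/o/ (between /ɡ/ and /r/) occurs before a voiced consonant → [oː] by rule 2.
/r/ (between /o/ and /j/): no rule targets it → [r].
/j/ (between /r/ and /a/): no rule targets it → [j].
/a/ (word-final): rule 2 targets it, but not before a voiced consonant → unchanged [a].

[eːɣoːrja]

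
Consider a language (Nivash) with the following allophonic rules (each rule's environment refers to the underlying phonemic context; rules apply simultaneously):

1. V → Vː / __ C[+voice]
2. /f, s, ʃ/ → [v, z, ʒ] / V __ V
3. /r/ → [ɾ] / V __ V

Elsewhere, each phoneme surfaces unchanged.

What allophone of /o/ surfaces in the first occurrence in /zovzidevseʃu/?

[oː]

/o/ (between /z/ and /v/) occurs before a voiced consonant → [oː] by rule 1.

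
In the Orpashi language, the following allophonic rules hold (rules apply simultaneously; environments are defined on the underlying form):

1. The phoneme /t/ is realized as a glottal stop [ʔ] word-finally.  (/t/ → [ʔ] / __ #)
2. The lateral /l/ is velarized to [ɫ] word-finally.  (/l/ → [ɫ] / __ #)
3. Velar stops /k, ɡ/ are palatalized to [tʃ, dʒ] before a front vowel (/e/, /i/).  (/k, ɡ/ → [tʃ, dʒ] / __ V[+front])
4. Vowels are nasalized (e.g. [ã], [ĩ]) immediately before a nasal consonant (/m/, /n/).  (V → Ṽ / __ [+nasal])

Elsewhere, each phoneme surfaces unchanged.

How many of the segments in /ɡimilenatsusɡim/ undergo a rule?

Segments that undergo a rule: /ɡ/ → [dʒ] (rule 3); /i/ → [ĩ] (rule 4); /e/ → [ẽ] (rule 4); /ɡ/ → [dʒ] (rule 3); /i/ → [ĩ] (rule 4).
All other segments surface unchanged.

5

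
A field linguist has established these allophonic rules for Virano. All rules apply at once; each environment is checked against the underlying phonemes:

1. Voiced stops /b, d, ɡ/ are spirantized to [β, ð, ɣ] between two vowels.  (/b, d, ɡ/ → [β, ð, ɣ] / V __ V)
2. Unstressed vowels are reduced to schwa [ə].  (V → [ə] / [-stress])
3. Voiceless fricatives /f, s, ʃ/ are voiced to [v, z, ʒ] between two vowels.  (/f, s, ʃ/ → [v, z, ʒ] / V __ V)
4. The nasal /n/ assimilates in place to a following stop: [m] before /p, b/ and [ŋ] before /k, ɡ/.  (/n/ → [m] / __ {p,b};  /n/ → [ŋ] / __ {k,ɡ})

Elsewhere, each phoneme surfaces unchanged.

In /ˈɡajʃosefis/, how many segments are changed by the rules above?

Segments that undergo a rule: /o/ → [ə] (rule 2); /s/ → [z] (rule 3); /e/ → [ə] (rule 2); /f/ → [v] (rule 3); /i/ → [ə] (rule 2).
All other segments surface unchanged.

5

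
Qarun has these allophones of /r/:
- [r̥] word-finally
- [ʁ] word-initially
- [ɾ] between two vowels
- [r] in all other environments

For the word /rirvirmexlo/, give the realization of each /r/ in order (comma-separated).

[ʁ], [r], [r]

Occurrence 1 (position 1): word-initially → [ʁ].
Occurrence 2 (position 3): no conditioning environment matches → elsewhere allophone [r].
Occurrence 3 (position 6): no conditioning environment matches → elsewhere allophone [r].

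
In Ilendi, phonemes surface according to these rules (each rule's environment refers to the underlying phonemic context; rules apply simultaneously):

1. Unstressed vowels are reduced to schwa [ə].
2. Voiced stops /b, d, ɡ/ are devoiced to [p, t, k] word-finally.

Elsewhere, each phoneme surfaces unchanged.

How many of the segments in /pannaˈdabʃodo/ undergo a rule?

4

Segments that undergo a rule: /a/ → [ə] (rule 1); /a/ → [ə] (rule 1); /o/ → [ə] (rule 1); /o/ → [ə] (rule 1).
All other segments surface unchanged.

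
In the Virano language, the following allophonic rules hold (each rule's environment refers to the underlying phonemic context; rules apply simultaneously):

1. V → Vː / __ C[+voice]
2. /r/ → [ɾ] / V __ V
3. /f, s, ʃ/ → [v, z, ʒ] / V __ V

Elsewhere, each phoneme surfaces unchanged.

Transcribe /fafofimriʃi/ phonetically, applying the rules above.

[favoviːmriʒi]

/f/ (word-initial) fails the environment for rule 3, so it stays [f].
/a/ (between /f/ and /f/) fails the environment for rule 1, so it stays [a].
/f/ — between /a/ and /o/, between two vowels — surfaces as [v] (rule 3).
/o/ (between /f/ and /f/): rule 1 targets it, but not before a voiced consonant → unchanged [o].
/f/ (between /o/ and /i/) occurs between two vowels → [v] by rule 3.
/i/ meets the environment for rule 1 (before a voiced consonant) → [iː].
/m/ (between /i/ and /r/) is unaffected → [m].
/r/ (between /m/ and /i/) fails the environment for rule 2, so it stays [r].
/i/ (between /r/ and /ʃ/): rule 1 targets it, but not before a voiced consonant → unchanged [i].
/ʃ/ (between /i/ and /i/) occurs between two vowels → [ʒ] by rule 3.
/i/ (word-final) fails the environment for rule 1, so it stays [i].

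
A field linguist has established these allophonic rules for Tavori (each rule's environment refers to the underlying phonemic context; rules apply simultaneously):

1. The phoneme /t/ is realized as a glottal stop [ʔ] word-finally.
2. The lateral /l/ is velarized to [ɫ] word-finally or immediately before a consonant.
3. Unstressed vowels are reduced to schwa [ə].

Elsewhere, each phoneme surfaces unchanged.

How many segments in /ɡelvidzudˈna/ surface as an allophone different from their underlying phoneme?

4

Segments that undergo a rule: /e/ → [ə] (rule 3); /l/ → [ɫ] (rule 2); /i/ → [ə] (rule 3); /u/ → [ə] (rule 3).
All other segments surface unchanged.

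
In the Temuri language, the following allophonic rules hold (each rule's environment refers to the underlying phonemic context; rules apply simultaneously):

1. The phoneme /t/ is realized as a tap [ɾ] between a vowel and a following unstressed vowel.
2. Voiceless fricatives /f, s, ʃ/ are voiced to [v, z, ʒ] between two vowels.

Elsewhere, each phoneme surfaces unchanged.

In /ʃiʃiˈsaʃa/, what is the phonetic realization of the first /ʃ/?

/ʃ/ (word-initial) fails the environment for rule 2, so it stays [ʃ].

[ʃ]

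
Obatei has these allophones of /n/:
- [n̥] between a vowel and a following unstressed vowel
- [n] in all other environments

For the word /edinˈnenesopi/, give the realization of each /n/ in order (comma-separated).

[n], [n], [n̥]

Occurrence 1 (position 4): no conditioning environment matches → elsewhere allophone [n].
Occurrence 2 (position 5): no conditioning environment matches → elsewhere allophone [n].
Occurrence 3 (position 7): between a vowel and a following unstressed vowel → [n̥].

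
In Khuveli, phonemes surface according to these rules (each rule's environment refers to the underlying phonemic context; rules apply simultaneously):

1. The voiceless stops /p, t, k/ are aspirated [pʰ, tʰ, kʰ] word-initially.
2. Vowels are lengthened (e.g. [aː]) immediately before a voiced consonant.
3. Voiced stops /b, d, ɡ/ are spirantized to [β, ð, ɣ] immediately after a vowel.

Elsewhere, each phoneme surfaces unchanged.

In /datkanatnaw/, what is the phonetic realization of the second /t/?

[t]

/t/ (between /a/ and /n/): rule 1 targets it, but not word-initially → unchanged [t].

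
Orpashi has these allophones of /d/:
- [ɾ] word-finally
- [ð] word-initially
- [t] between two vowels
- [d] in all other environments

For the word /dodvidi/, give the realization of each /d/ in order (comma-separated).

Occurrence 1 (position 1): word-initially → [ð].
Occurrence 2 (position 3): no conditioning environment matches → elsewhere allophone [d].
Occurrence 3 (position 6): between two vowels → [t].

[ð], [d], [t]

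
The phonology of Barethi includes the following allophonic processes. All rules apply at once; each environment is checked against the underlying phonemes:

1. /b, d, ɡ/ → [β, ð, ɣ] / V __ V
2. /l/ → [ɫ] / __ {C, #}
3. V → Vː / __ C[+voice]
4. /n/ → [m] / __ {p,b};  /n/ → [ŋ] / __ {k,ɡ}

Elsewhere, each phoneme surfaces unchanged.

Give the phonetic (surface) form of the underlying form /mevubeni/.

[meːvuːβeːni]

/m/ (word-initial) is unaffected → [m].
/e/ (between /m/ and /v/) occurs before a voiced consonant → [eː] by rule 3.
/v/ (between /e/ and /u/): no rule targets it → [v].
Rule 3 applies to /u/ (between /v/ and /b/: before a voiced consonant) → [uː].
/b/ — between /u/ and /e/, between two vowels — surfaces as [β] (rule 1).
/e/ — between /b/ and /n/, before a voiced consonant — surfaces as [eː] (rule 3).
/n/ (between /e/ and /i/) fails the environment for rule 4, so it stays [n].
/i/ — word-final; rule 3 does not apply here → [i].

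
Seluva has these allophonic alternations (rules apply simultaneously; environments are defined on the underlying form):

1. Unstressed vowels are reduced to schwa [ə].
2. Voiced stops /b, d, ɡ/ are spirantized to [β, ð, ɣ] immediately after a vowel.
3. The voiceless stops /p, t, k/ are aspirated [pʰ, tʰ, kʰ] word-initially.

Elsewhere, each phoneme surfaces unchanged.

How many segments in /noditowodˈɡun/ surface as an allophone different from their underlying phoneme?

Segments that undergo a rule: /o/ → [ə] (rule 1); /d/ → [ð] (rule 2); /i/ → [ə] (rule 1); /o/ → [ə] (rule 1); /o/ → [ə] (rule 1); /d/ → [ð] (rule 2).
All other segments surface unchanged.

6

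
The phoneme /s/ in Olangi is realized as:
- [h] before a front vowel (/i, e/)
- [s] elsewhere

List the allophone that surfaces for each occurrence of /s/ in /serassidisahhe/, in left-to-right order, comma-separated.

[h], [s], [h], [s]

Occurrence 1 (position 1): before a front vowel (/i, e/) → [h].
Occurrence 2 (position 5): no conditioning environment matches → elsewhere allophone [s].
Occurrence 3 (position 6): before a front vowel (/i, e/) → [h].
Occurrence 4 (position 10): no conditioning environment matches → elsewhere allophone [s].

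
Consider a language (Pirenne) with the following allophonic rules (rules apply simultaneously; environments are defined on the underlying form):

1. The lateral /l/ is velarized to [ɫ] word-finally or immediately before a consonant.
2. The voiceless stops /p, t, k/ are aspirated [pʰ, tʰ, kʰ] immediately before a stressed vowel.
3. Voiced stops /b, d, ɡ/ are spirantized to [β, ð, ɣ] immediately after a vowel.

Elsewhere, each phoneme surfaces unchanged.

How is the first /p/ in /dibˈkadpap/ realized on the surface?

[p]

/p/ (between /d/ and /a/) is in the target of rule 2 but the environment (immediately before a stressed vowel) is not met → [p].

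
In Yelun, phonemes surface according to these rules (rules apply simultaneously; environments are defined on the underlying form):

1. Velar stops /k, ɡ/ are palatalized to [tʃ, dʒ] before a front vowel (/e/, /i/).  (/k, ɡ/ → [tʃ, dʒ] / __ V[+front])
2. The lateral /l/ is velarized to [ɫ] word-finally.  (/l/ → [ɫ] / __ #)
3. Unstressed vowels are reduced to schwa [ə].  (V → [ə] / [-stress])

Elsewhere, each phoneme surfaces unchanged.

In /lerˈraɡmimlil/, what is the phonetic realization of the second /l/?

/l/ (between /m/ and /i/): rule 2 targets it, but not word-finally → unchanged [l].

[l]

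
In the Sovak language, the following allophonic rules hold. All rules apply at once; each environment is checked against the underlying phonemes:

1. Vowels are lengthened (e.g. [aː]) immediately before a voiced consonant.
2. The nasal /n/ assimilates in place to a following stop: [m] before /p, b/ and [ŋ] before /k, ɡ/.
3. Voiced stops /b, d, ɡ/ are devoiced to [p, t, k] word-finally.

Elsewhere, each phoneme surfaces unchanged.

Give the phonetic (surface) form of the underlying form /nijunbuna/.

/n/ (word-initial): rule 2 targets it, but not before a labial or velar stop → unchanged [n].
Rule 1 applies to /i/ (between /n/ and /j/: before a voiced consonant) → [iː].
/j/ (between /i/ and /u/) is unaffected → [j].
/u/ (between /j/ and /n/): before a voiced consonant, so rule 1 applies → [uː].
/n/ (between /u/ and /b/) occurs before a labial or velar stop → [m] by rule 2.
/b/ (between /n/ and /u/) fails the environment for rule 3, so it stays [b].
/u/ meets the environment for rule 1 (before a voiced consonant) → [uː].
/n/ (between /u/ and /a/) fails the environment for rule 2, so it stays [n].
/a/ (word-final) fails the environment for rule 1, so it stays [a].

[niːjuːmbuːna]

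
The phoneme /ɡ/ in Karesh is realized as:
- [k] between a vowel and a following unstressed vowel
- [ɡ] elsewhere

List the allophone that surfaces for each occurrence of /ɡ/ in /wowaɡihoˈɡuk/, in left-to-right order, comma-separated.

Occurrence 1 (position 5): between a vowel and a following unstressed vowel → [k].
Occurrence 2 (position 9): no conditioning environment matches → elsewhere allophone [ɡ].

[k], [ɡ]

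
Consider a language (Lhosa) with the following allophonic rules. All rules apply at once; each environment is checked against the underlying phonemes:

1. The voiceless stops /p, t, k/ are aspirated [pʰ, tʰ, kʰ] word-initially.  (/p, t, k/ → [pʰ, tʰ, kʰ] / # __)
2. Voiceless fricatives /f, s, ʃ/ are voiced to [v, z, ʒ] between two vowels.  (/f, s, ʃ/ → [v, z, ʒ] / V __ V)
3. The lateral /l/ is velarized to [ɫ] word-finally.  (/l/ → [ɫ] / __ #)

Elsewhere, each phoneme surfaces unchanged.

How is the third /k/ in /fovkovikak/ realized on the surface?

[k]

/k/ (word-final) fails the environment for rule 1, so it stays [k].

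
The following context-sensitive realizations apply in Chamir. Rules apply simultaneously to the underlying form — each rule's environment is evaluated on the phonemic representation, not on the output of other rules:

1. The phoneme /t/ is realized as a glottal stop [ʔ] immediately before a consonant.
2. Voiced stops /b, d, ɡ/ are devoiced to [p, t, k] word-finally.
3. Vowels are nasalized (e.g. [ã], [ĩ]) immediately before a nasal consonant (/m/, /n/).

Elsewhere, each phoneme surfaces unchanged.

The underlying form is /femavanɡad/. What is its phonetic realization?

/f/ — not in any rule's target class → [f].
/e/ (between /f/ and /m/) occurs before a nasal consonant → [ẽ] by rule 3.
/m/ (between /e/ and /a/) is unaffected → [m].
/a/ (between /m/ and /v/) fails the environment for rule 3, so it stays [a].
/v/ — not in any rule's target class → [v].
/a/ (between /v/ and /n/) occurs before a nasal consonant → [ã] by rule 3.
/n/ (between /a/ and /ɡ/): no rule targets it → [n].
/ɡ/ — between /n/ and /a/; rule 2 does not apply here → [ɡ].
/a/ — between /ɡ/ and /d/; rule 3 does not apply here → [a].
Rule 2 applies to /d/ (word-final: word-finally) → [t].

[fẽmavãnɡat]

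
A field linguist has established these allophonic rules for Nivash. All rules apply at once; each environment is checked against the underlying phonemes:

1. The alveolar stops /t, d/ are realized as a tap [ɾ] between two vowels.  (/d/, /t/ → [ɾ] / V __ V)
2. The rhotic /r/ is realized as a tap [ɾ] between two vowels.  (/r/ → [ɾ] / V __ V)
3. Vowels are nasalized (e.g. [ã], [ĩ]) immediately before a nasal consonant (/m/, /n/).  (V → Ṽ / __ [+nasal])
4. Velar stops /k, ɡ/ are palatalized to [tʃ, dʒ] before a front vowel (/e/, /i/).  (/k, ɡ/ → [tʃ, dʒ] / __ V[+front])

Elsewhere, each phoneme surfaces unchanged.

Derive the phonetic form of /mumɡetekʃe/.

[mũmdʒeɾekʃe]

/m/ (word-initial): no rule targets it → [m].
/u/ meets the environment for rule 3 (before a nasal consonant) → [ũ].
/m/ (between /u/ and /ɡ/): no rule targets it → [m].
/ɡ/ (between /m/ and /e/): before a front vowel, so rule 4 applies → [dʒ].
/e/ (between /ɡ/ and /t/): rule 3 targets it, but not before a nasal consonant → unchanged [e].
/t/ — between /e/ and /e/, between two vowels — surfaces as [ɾ] (rule 1).
/e/ (between /t/ and /k/) is in the target of rule 3 but the environment (before a nasal consonant) is not met → [e].
/k/ — between /e/ and /ʃ/; rule 4 does not apply here → [k].
/ʃ/ — not in any rule's target class → [ʃ].
/e/ (word-final): rule 3 targets it, but not before a nasal consonant → unchanged [e].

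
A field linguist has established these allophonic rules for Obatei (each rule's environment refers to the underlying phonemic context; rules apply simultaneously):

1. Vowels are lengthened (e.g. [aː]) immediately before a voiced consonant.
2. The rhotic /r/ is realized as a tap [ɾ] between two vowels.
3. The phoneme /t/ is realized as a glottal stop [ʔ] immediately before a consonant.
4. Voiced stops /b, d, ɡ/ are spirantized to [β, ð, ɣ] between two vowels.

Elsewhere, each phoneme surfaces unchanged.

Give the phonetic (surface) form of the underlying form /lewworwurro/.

/l/ stays [l].
/e/ (between /l/ and /w/): before a voiced consonant, so rule 1 applies → [eː].
/w/ — not in any rule's target class → [w].
/w/ (between /w/ and /o/) is unaffected → [w].
/o/ (between /w/ and /r/): before a voiced consonant, so rule 1 applies → [oː].
/r/ (between /o/ and /w/): rule 2 targets it, but not between two vowels → unchanged [r].
/w/ (between /r/ and /u/) is unaffected → [w].
/u/ meets the environment for rule 1 (before a voiced consonant) → [uː].
/r/ — between /u/ and /r/; rule 2 does not apply here → [r].
/r/ (between /r/ and /o/) fails the environment for rule 2, so it stays [r].
/o/ — word-final; rule 1 does not apply here → [o].

[leːwwoːrwuːrro]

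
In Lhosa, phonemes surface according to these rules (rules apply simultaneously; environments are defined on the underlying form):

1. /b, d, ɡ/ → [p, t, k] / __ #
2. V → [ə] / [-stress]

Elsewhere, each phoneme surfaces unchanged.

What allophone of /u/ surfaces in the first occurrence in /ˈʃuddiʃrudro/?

/u/ (between /ʃ/ and /d/): rule 2 targets it, but not in an unstressed syllable → unchanged [u].

[u]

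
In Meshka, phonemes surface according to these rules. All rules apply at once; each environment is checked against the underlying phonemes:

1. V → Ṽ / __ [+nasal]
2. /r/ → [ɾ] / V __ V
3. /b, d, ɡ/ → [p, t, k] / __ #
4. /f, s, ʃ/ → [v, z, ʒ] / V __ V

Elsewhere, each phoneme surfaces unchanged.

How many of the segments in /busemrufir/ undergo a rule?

3

Segments that undergo a rule: /s/ → [z] (rule 4); /e/ → [ẽ] (rule 1); /f/ → [v] (rule 4).
All other segments surface unchanged.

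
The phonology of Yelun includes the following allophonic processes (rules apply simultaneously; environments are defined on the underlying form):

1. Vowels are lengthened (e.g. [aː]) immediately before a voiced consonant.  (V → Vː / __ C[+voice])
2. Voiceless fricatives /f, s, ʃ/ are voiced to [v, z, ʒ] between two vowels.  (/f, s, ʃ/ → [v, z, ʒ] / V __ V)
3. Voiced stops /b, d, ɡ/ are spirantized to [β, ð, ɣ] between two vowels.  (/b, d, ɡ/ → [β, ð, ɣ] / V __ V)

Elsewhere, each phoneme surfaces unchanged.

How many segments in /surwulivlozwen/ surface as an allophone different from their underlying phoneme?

Segments that undergo a rule: /u/ → [uː] (rule 1); /u/ → [uː] (rule 1); /i/ → [iː] (rule 1); /o/ → [oː] (rule 1); /e/ → [eː] (rule 1).
All other segments surface unchanged.

5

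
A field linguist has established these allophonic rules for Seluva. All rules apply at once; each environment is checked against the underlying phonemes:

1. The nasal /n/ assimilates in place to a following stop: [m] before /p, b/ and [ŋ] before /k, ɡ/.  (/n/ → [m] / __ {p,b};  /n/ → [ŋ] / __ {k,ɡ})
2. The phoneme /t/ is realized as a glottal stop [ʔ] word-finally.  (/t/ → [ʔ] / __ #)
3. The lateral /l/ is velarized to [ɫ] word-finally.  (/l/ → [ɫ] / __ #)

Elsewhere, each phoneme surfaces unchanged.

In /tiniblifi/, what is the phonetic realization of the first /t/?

[t]

/t/ (word-initial) is in the target of rule 2 but the environment (word-finally) is not met → [t].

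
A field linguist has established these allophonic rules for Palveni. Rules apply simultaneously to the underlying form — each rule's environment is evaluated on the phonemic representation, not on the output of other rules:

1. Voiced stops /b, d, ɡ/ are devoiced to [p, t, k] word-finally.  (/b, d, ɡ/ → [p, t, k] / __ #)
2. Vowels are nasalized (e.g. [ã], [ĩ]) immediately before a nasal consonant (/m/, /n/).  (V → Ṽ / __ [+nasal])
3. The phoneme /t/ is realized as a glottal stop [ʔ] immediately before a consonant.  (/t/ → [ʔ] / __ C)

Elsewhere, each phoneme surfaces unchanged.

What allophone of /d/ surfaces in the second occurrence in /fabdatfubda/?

/d/ (between /b/ and /a/) is in the target of rule 1 but the environment (word-finally) is not met → [d].

[d]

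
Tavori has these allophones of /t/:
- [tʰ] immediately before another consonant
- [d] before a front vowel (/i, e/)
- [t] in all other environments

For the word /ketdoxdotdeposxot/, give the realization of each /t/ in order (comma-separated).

[tʰ], [tʰ], [t]

Occurrence 1 (position 3): immediately before another consonant → [tʰ].
Occurrence 2 (position 9): immediately before another consonant → [tʰ].
Occurrence 3 (position 17): no conditioning environment matches → elsewhere allophone [t].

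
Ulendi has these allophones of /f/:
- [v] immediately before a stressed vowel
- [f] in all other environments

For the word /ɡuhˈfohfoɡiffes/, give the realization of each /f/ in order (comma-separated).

Occurrence 1 (position 4): immediately before a stressed vowel → [v].
Occurrence 2 (position 7): no conditioning environment matches → elsewhere allophone [f].
Occurrence 3 (position 11): no conditioning environment matches → elsewhere allophone [f].
Occurrence 4 (position 12): no conditioning environment matches → elsewhere allophone [f].

[v], [f], [f], [f]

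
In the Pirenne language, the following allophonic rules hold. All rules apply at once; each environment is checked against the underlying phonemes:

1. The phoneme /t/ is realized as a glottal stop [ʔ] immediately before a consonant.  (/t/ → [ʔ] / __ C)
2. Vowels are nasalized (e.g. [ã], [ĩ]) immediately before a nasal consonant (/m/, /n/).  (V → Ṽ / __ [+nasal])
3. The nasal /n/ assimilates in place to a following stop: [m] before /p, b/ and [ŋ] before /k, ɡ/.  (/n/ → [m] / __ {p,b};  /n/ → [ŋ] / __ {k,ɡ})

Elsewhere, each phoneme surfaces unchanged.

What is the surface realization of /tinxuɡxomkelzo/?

[tĩnxuɡxõmkelzo]

/t/ (word-initial): rule 1 targets it, but not immediately before a consonant → unchanged [t].
/i/ (between /t/ and /n/) occurs before a nasal consonant → [ĩ] by rule 2.
/n/ — between /i/ and /x/; rule 3 does not apply here → [n].
/x/ (between /n/ and /u/): no rule targets it → [x].
/u/ (between /x/ and /ɡ/): rule 2 targets it, but not before a nasal consonant → unchanged [u].
/ɡ/ — not in any rule's target class → [ɡ].
/x/ — not in any rule's target class → [x].
Rule 2 applies to /o/ (between /x/ and /m/: before a nasal consonant) → [õ].
/m/ — not in any rule's target class → [m].
/k/ (between /m/ and /e/) is unaffected → [k].
/e/ (between /k/ and /l/) is in the target of rule 2 but the environment (before a nasal consonant) is not met → [e].
/l/ (between /e/ and /z/): no rule targets it → [l].
/z/ stays [z].
/o/ (word-final): rule 2 targets it, but not before a nasal consonant → unchanged [o].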